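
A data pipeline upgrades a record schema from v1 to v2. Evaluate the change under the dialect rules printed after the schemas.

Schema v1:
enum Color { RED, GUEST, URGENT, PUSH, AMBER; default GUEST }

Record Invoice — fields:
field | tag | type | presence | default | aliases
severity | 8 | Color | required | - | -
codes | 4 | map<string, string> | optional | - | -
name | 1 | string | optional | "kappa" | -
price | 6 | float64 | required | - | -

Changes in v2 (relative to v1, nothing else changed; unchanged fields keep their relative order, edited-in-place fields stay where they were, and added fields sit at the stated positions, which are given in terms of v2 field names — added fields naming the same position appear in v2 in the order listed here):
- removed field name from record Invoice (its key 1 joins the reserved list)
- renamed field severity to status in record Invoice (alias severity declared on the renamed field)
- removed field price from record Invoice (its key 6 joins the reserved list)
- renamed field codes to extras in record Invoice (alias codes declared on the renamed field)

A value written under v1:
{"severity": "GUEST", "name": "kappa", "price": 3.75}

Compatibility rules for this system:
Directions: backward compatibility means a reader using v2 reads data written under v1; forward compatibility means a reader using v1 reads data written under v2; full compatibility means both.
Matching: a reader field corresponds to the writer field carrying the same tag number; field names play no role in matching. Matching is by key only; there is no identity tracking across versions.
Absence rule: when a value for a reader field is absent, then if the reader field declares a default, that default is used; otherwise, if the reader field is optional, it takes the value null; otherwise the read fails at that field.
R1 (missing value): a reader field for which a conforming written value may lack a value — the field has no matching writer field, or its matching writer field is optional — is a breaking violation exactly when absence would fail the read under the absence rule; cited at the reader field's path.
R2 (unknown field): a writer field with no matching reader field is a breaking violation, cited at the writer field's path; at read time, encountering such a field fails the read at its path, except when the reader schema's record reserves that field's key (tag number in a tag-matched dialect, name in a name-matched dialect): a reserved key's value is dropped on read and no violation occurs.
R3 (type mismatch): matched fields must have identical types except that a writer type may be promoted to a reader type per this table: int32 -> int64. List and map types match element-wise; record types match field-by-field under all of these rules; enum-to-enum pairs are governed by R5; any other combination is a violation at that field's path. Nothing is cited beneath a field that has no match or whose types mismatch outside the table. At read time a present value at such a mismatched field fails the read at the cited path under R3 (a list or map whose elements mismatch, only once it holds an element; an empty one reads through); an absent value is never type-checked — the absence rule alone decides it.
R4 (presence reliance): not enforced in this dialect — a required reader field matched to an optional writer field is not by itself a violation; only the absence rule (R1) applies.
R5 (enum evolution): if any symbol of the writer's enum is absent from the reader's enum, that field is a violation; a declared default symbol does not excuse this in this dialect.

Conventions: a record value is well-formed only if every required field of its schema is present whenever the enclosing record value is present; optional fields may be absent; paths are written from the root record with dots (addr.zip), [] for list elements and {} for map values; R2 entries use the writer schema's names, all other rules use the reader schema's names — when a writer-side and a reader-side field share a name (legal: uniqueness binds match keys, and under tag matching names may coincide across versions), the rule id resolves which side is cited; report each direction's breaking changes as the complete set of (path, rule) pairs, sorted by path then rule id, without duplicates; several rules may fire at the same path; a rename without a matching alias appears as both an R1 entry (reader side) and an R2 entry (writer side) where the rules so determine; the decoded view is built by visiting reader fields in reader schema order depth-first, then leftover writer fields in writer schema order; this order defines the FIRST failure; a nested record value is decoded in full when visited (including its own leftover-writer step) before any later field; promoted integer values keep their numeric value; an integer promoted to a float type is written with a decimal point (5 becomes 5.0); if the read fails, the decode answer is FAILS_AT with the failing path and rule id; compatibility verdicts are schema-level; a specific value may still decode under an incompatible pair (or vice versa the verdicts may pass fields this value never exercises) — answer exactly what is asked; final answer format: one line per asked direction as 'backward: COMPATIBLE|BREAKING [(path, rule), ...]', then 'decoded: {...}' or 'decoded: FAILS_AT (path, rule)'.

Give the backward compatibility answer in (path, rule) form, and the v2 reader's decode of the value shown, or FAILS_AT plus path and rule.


backward: COMPATIBLE []; decoded: {"status": "GUEST", "extras": null}

arrows below run writer -> reader for Invoice
checking backward for Invoice: reader v2 against writer v1:
  status <- severity (Color -> Color, writer required)
  extras <- codes (map<string, string> -> map<string, string>, writer optional)
  writer name: unknown to reader
  writer price: unknown to reader
  => no violations; backward on Invoice: COMPATIBLE
migrating the Invoice value to v2:
  status := "GUEST" (from writer severity)
  extras := null (missing; optional => null)
  writer name: reserved -> dropped
  writer price: reserved -> dropped
  => decoded: {"status": "GUEST", "extras": null}


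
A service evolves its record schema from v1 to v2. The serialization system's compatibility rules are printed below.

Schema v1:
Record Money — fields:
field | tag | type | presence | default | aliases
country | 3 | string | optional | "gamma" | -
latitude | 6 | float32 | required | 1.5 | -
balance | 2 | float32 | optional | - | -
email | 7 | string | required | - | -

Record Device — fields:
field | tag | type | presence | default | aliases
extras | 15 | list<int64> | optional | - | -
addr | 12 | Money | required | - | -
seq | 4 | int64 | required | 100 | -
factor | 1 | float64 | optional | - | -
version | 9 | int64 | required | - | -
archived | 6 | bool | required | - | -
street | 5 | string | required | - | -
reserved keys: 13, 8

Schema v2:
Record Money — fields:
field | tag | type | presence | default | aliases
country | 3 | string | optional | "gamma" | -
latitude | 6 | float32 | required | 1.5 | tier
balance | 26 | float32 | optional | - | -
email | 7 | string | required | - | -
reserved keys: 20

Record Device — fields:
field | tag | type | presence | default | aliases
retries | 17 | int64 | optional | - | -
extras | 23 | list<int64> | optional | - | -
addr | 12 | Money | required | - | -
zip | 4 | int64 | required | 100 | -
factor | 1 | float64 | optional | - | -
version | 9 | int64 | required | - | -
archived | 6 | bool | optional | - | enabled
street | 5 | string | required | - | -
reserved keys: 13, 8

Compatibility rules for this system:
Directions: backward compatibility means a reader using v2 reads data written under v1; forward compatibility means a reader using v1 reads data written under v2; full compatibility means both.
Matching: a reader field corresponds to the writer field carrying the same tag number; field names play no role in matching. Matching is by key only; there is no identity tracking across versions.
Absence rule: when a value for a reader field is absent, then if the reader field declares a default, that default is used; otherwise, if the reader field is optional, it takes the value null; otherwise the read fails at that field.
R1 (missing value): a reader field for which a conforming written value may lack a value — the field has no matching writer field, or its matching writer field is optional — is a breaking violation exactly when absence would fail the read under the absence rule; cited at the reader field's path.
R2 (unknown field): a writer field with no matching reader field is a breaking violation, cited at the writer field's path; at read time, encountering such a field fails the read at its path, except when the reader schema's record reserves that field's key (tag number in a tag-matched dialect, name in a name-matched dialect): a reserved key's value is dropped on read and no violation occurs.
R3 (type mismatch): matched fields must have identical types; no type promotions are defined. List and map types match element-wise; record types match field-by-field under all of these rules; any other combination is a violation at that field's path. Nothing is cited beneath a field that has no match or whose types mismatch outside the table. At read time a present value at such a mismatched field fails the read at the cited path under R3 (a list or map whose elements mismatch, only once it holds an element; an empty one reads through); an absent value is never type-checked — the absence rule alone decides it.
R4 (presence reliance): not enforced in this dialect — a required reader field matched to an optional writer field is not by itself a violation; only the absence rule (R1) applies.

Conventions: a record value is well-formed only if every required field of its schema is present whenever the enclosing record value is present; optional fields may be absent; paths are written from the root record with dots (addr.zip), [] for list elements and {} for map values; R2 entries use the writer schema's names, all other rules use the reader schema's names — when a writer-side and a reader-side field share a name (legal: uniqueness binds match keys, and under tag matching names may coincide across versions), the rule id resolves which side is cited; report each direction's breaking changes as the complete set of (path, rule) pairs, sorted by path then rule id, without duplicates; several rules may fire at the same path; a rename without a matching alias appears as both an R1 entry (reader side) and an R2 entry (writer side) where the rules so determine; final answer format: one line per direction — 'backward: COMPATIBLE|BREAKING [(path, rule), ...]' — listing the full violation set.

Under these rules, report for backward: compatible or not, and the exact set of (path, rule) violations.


in Device below, arrows point writer -> reader
backward pass over Device, reader schema v2, writer schema v1:
  retries has no writer counterpart
  extras has no writer counterpart
  writer required, Money -> Money: reader addr maps from writer addr
  writer required, int64 -> int64: reader zip maps from writer seq
  writer optional, float64 -> float64: reader factor maps from writer factor
  writer required, int64 -> int64: reader version maps from writer version
  writer required, bool -> bool: reader archived maps from writer archived
  writer required, string -> string: reader street maps from writer street
  writer field extras has no reader counterpart
  writer optional, string -> string: reader addr.country maps from writer addr.country
  writer required, float32 -> float32: reader addr.latitude maps from writer addr.latitude
  addr.balance has no writer counterpart
  writer required, string -> string: reader addr.email maps from writer addr.email
  writer field addr.balance has no reader counterpart
  R2 fires at addr.balance
  R2 fires at extras
  => backward verdict for Device: BREAKING, 2 violation(s)
ruling out the remaining Device differences:
  field archived in record Device: required changed to optional -> affects forward compatibility only, which is not asked
  renamed field seq to zip in record Device -> no rule fires on it in Device's dialect; the asked verdict holds
  added field retries to record Device: optional int64, tag 17 (in v2 it sits immediately before extras) -> affects forward compatibility only, which is not asked

backward: BREAKING [(addr.balance, R2), (extras, R2)]


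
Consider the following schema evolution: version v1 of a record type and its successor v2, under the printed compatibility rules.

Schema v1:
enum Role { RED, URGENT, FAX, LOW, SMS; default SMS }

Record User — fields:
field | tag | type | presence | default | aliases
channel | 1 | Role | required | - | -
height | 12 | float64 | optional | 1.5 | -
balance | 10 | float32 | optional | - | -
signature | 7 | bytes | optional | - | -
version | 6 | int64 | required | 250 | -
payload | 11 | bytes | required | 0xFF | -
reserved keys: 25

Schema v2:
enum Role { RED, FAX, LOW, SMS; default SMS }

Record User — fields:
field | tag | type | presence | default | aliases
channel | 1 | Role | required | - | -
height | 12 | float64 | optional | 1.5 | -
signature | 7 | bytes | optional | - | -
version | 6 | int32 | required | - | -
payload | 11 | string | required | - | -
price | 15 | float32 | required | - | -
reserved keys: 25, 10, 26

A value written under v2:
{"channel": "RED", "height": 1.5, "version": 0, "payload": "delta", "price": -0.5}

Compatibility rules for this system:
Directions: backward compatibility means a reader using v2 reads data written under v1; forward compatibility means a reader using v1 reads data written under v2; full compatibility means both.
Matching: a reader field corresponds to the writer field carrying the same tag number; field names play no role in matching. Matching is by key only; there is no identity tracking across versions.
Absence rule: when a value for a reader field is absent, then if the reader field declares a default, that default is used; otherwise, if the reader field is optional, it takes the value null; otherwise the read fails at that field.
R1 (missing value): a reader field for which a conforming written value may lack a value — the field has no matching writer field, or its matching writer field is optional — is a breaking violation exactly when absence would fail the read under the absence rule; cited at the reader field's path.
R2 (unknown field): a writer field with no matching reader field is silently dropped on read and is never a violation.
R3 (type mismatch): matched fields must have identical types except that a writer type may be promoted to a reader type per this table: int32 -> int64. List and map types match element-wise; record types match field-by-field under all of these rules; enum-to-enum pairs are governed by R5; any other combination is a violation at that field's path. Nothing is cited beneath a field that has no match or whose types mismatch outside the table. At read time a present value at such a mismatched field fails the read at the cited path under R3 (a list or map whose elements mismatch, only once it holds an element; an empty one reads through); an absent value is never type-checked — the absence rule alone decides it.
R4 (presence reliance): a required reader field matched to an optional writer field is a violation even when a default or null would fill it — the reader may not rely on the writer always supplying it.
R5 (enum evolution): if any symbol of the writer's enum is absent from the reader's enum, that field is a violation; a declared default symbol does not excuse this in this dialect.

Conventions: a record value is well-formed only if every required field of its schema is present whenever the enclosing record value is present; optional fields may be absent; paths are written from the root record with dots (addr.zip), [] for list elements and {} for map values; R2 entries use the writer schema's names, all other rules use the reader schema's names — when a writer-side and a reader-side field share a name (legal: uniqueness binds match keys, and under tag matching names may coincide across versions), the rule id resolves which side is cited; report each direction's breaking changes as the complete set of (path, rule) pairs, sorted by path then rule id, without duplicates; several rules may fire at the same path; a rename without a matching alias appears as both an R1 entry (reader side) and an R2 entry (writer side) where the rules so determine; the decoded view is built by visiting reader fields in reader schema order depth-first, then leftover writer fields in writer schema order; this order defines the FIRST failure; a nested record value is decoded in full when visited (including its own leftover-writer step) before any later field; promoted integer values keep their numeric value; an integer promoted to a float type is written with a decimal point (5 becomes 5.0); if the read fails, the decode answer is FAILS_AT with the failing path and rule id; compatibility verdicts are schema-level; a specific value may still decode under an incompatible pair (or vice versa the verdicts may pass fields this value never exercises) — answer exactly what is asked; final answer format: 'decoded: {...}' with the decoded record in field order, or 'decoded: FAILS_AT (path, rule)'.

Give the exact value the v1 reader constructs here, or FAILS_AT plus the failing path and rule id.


in User below, arrows point writer -> reader
decode (reader v1):
  channel := "RED"
  height := 1.5
  balance := null (absent, optional -> null)
  signature := null (absent, optional -> null)
  version := 0 (int32 -> int64)
  read fails at payload under R3
  => FAILS_AT (payload, R3)
ruling out the remaining User differences:
  enum Role (field channel in record User): symbol URGENT removed -> changes User's schema-level verdicts only — the decode of this value is the same
  removed field balance from record User (its key 10 joins the reserved list) -> inert under this dialect — no rule fires on User and the result does not move
  field version in record User: type int64 changed to int32 (its default is dropped) -> changes User's schema-level verdicts only — the decode of this value is the same
  added field price to record User: required float32, tag 15 (in v2 it sits last) -> changes User's schema-level verdicts only — the decode of this value is the same

decoded: FAILS_AT (payload, R3)


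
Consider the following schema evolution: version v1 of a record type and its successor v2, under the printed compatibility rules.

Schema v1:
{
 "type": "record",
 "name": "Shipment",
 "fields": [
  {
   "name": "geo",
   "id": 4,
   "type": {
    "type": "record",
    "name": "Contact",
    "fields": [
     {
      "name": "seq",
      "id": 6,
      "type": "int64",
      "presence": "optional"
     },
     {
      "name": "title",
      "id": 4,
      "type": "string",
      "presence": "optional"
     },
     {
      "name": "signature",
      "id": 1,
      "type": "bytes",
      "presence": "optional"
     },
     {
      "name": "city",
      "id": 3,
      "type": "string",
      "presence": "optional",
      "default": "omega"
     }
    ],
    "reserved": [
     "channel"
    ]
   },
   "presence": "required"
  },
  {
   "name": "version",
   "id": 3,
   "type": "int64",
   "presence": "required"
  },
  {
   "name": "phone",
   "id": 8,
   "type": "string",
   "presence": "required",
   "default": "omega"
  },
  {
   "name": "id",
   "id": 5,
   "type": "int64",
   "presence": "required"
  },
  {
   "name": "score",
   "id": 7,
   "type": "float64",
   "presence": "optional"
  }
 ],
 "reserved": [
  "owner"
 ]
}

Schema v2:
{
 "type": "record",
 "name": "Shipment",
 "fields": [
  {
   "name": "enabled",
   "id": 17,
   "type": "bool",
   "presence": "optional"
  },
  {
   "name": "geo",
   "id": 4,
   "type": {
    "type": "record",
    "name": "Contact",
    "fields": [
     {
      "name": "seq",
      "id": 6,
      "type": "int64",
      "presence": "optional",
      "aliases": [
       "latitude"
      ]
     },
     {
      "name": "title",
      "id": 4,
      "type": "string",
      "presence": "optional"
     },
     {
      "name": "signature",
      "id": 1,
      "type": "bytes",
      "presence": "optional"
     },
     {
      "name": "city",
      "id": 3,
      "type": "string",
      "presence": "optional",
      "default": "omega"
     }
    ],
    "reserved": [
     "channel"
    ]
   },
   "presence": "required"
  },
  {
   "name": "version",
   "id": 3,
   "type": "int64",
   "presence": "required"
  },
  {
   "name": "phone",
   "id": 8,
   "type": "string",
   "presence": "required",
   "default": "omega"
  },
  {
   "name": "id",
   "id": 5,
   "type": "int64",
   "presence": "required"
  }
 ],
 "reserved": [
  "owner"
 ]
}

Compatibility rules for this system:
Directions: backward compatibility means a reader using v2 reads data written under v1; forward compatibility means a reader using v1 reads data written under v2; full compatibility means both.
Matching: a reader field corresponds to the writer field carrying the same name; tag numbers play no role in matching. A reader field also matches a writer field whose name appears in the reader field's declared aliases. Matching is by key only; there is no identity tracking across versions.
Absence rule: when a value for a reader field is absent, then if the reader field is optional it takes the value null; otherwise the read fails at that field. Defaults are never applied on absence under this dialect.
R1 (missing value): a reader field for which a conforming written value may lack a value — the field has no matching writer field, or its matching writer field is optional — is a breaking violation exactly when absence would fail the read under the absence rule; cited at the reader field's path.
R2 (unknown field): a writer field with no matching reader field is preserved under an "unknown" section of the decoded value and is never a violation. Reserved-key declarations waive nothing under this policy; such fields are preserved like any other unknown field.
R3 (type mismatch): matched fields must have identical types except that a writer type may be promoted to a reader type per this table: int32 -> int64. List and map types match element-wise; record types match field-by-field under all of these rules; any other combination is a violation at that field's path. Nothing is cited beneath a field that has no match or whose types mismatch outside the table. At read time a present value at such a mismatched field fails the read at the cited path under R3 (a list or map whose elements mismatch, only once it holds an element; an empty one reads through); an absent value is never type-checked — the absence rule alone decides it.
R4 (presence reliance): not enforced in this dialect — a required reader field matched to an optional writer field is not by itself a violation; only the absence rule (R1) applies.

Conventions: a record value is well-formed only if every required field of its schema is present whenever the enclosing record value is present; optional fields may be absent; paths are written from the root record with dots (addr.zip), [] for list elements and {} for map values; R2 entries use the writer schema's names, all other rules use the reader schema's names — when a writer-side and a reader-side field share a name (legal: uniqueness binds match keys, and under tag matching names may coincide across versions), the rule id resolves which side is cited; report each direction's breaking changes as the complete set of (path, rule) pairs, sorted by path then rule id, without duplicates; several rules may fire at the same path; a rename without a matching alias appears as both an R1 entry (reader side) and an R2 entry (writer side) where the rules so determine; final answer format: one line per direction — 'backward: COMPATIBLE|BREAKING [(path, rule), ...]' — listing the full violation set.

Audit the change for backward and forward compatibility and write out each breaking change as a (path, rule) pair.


backward: COMPATIBLE []; forward: COMPATIBLE []

arrows below run writer -> reader for Shipment
backward on Shipment — v2 reading data written by v1:
  no writer field matches reader enabled
  geo: paired with writer geo (Contact -> Contact; writer required)
  version: paired with writer version (int64 -> int64; writer required)
  phone: paired with writer phone (string -> string; writer required)
  id: paired with writer id (int64 -> int64; writer required)
  writer score: unknown to reader
  geo.seq: paired with writer geo.seq (int64 -> int64; writer optional)
  geo.title: paired with writer geo.title (string -> string; writer optional)
  geo.signature: paired with writer geo.signature (bytes -> bytes; writer optional)
  geo.city: paired with writer geo.city (string -> string; writer optional)
  => backward: COMPATIBLE
forward on Shipment — v1 reading data written by v2:
  geo: paired with writer geo (Contact -> Contact; writer required)
  version: paired with writer version (int64 -> int64; writer required)
  phone: paired with writer phone (string -> string; writer required)
  id: paired with writer id (int64 -> int64; writer required)
  no writer field matches reader score
  writer enabled: unknown to reader
  geo.seq: paired with writer geo.seq (int64 -> int64; writer optional)
  geo.title: paired with writer geo.title (string -> string; writer optional)
  geo.signature: paired with writer geo.signature (bytes -> bytes; writer optional)
  geo.city: paired with writer geo.city (string -> string; writer optional)
  => forward: COMPATIBLE


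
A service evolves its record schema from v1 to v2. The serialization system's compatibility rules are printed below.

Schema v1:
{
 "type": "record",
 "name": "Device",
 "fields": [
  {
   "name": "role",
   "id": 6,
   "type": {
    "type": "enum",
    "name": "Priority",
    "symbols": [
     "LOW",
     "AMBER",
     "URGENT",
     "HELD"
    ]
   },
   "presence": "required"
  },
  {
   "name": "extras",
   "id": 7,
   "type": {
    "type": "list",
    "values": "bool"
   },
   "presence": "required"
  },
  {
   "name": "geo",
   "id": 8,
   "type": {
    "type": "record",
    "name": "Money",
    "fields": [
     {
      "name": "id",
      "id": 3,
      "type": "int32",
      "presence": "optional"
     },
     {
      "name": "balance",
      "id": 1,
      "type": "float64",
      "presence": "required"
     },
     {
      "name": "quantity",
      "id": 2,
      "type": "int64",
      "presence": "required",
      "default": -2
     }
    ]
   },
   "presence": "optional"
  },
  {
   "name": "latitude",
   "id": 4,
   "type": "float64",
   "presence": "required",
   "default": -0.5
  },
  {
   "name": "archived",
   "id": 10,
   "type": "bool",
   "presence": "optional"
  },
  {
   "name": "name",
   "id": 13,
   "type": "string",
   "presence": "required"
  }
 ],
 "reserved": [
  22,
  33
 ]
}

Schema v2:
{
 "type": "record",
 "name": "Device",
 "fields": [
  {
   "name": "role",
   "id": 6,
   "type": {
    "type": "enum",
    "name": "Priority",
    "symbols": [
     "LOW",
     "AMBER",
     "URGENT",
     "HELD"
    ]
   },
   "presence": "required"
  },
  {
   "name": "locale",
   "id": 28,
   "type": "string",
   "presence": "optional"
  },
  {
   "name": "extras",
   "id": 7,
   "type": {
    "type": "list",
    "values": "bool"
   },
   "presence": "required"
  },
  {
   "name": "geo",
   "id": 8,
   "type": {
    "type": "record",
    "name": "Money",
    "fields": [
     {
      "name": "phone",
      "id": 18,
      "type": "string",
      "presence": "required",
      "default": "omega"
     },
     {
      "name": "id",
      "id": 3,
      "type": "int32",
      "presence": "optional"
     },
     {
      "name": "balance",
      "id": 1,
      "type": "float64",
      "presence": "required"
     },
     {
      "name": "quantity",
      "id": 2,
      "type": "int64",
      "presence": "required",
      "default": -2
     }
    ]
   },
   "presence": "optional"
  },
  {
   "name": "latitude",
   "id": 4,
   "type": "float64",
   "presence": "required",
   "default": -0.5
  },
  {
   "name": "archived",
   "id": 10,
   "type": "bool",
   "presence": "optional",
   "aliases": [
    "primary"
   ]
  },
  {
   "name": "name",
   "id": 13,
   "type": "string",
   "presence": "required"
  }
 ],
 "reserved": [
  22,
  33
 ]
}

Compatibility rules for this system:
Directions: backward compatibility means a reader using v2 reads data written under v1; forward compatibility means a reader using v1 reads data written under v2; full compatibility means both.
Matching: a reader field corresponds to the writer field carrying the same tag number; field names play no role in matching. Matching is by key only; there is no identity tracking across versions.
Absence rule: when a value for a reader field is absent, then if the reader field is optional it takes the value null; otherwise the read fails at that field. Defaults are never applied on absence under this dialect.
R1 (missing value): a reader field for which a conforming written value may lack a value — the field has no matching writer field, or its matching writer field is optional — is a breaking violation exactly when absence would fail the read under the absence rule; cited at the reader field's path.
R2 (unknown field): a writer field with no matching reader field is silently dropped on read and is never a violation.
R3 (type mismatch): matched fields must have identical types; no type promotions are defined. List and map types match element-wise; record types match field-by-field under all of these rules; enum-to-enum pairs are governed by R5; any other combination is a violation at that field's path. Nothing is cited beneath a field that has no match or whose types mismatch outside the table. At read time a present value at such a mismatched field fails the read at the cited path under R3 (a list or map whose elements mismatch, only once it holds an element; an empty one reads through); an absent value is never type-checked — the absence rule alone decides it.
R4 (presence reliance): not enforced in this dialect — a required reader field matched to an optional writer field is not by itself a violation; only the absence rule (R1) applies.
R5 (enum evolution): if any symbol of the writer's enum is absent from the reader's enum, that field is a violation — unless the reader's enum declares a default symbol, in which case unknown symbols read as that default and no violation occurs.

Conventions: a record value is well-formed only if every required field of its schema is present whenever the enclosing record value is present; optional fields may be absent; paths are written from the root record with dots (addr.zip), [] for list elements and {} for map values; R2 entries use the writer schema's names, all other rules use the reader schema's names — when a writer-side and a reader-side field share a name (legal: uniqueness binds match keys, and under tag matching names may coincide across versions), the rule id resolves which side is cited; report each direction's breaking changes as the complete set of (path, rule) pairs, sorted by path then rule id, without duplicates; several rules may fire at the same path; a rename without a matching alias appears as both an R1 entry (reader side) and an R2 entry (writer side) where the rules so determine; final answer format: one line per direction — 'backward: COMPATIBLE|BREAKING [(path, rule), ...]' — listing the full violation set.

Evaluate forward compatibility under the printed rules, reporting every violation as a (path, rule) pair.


arrows below run writer -> reader for Device
checking forward for Device: reader v1 against writer v2:
  role: Priority -> Priority, writer required; from role
  extras: list<bool> -> list<bool>, writer required; from extras
  geo: Money -> Money, writer optional; from geo
  latitude: float64 -> float64, writer required; from latitude
  archived: bool -> bool, writer optional; from archived
  name: string -> string, writer required; from name
  writer field locale has no reader counterpart
  geo.id: int32 -> int32, writer optional; from geo.id
  geo.balance: float64 -> float64, writer required; from geo.balance
  geo.quantity: int64 -> int64, writer required; from geo.quantity
  writer field geo.phone has no reader counterpart
  => no violations; forward on Device: COMPATIBLE
the other Device changes do not affect what is asked:
  added field phone to record Money: required string, tag 18, default "omega" (in v2 it sits immediately before id) -> fires only in the backward direction of Device, which is not asked here
  added field locale to record Device: optional string, tag 28 (in v2 it sits immediately before extras) -> inert for the asked Device verdict: nothing fires

forward: COMPATIBLE []


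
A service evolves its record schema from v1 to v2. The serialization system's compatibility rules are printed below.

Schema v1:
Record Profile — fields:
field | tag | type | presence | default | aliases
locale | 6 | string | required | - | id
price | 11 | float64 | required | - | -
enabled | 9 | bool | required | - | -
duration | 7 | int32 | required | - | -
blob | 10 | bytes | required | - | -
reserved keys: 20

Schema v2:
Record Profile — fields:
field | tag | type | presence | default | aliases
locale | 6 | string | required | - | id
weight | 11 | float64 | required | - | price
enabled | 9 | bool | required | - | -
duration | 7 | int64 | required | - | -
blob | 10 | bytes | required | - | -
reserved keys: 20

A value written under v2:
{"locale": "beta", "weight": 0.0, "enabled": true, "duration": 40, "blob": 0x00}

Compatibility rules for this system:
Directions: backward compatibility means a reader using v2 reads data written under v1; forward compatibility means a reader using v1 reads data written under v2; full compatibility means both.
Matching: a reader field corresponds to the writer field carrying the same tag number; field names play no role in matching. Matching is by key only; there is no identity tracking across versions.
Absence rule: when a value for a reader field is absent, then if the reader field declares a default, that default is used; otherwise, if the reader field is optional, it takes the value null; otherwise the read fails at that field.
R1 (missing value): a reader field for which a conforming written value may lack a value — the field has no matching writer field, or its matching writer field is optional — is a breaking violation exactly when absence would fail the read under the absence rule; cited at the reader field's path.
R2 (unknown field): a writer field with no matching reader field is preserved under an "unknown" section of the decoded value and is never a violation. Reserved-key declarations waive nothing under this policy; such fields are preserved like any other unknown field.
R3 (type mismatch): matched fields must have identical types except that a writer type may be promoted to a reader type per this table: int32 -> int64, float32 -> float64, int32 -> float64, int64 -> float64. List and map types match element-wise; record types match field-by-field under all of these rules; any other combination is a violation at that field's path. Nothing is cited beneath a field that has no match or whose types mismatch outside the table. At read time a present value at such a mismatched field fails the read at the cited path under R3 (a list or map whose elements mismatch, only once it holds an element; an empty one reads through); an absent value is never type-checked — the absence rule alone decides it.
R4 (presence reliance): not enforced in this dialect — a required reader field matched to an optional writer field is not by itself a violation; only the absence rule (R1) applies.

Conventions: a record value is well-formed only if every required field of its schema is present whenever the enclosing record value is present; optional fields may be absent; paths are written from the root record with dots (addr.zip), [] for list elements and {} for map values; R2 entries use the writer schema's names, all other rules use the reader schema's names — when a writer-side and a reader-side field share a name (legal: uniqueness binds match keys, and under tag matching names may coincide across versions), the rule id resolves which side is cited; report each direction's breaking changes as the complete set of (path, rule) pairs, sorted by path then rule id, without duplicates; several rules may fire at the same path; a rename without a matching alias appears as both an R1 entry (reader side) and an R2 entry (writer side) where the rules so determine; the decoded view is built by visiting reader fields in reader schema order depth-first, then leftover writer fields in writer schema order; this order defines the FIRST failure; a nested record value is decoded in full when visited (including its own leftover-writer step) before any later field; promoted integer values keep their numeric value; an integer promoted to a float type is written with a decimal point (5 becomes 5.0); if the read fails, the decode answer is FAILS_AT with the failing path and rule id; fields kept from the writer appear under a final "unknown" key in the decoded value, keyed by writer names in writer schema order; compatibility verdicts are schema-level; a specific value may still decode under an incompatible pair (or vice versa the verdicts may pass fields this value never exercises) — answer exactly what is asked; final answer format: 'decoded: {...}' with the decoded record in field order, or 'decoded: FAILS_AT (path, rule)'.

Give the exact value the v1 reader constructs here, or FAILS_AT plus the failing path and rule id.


in Profile below, arrows point writer -> reader
decode (reader v1):
  locale := "beta"
  price := 0.0 (from writer weight)
  enabled := true
  read fails at duration under R3
  => FAILS_AT (duration, R3)
diffs on Profile not affecting the asked answer:
  renamed field price to weight in record Profile (alias price declared on the renamed field) -> inert under this dialect — no rule fires on Profile and the result does not move

decoded: FAILS_AT (duration, R3)


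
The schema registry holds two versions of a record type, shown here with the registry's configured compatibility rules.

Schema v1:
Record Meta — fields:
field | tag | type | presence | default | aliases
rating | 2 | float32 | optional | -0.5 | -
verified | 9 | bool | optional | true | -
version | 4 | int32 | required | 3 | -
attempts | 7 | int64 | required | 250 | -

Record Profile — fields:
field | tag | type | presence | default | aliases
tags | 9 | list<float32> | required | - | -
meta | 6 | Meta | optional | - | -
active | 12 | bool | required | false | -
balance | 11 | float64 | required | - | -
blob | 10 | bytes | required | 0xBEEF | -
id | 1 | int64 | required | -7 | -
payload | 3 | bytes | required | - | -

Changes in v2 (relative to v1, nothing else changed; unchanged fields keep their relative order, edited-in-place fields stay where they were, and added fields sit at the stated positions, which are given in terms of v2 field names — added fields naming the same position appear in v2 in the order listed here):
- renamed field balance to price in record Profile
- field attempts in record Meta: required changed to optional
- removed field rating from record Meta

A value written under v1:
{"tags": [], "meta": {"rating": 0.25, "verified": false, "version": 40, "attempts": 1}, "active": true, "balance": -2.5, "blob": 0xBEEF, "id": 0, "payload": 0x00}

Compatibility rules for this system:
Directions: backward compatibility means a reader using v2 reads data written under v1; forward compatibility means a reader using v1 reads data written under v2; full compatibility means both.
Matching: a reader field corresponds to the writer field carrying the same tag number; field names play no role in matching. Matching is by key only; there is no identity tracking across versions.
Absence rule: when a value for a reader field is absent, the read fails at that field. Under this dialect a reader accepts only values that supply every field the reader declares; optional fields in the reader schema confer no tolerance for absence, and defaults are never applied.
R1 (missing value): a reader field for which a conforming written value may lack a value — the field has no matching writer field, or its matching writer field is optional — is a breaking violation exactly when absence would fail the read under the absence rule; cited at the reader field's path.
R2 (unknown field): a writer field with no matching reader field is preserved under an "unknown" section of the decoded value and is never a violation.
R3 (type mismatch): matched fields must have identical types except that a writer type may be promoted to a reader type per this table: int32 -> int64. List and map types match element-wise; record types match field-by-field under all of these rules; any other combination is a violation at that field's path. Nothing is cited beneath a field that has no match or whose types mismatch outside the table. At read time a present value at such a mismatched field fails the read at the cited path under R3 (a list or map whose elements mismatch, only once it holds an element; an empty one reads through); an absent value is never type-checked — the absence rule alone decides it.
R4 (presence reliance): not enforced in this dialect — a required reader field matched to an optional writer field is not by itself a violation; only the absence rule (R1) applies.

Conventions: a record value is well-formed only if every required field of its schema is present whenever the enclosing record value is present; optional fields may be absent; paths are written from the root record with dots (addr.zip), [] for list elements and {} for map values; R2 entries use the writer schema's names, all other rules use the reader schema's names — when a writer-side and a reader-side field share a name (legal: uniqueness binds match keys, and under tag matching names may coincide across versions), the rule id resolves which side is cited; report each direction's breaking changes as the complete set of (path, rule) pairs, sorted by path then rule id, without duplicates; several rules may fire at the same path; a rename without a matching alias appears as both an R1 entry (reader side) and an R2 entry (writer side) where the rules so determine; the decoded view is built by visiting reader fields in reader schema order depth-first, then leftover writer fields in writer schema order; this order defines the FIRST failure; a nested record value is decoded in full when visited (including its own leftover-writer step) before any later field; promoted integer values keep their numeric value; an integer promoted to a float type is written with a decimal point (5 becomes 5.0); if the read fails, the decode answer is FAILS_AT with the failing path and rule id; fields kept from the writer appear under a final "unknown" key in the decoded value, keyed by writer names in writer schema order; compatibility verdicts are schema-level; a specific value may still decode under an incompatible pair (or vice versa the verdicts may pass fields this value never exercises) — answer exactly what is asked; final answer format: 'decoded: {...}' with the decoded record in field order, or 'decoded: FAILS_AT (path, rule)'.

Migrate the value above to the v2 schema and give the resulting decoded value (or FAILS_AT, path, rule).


decoded: {"tags": [], "meta": {"verified": false, "version": 40, "attempts": 1, "unknown": {"rating": 0.25}}, "active": true, "price": -2.5, "blob": 0xBEEF, "id": 0, "payload": 0x00}

in Profile below, arrows point writer -> reader
decode walk for Profile under reader schema v2:
  tags := []
  meta.verified := false
  meta.version := 40
  meta.attempts := 1
  writer meta.rating: kept under "unknown"
  active := true
  price := -2.5 (from writer balance)
  blob := 0xBEEF
  id := 0
  payload := 0x00
  => decoded: {"tags": [], "meta": {"verified": false, "version": 40, "attempts": 1, "unknown": {"rating": 0.25}}, "active": true, "price": -2.5, "blob": 0xBEEF, "id": 0, "payload": 0x00}
diffs on Profile not affecting the asked answer:
  field attempts in record Meta: required changed to optional -> changes Profile's schema-level verdicts only — the decode of this value is the same
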